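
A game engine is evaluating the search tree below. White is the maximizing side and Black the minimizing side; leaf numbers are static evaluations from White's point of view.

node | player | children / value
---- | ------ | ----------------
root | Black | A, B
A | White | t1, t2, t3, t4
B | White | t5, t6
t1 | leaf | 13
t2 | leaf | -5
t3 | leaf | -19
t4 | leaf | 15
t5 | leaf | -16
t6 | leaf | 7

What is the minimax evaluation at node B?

7

B (White): max(-16, 7) = 7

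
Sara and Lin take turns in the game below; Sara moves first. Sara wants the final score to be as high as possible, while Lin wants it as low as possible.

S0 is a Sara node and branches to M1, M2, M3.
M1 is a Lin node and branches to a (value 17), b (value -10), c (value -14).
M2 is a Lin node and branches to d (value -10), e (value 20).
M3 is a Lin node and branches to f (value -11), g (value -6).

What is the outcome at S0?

M1 (Lin): min(17, -10, -14) = -14
M2 (Lin): min(-10, 20) = -10
M3 (Lin): min(-11, -6) = -11
S0 (Sara): max(-14, -10, -11) = -10

-10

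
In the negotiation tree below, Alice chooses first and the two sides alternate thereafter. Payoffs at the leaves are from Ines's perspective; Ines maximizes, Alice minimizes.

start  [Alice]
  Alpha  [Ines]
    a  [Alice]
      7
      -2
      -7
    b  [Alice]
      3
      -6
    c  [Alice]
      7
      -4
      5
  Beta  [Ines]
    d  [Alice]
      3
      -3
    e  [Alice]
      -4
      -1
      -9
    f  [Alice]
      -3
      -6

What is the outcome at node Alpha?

a (Alice): min(7, -2, -7) = -7
b (Alice): min(3, -6) = -6
c (Alice): min(7, -4, 5) = -4
Alpha (Ines): max(-7, -6, -4) = -4

-4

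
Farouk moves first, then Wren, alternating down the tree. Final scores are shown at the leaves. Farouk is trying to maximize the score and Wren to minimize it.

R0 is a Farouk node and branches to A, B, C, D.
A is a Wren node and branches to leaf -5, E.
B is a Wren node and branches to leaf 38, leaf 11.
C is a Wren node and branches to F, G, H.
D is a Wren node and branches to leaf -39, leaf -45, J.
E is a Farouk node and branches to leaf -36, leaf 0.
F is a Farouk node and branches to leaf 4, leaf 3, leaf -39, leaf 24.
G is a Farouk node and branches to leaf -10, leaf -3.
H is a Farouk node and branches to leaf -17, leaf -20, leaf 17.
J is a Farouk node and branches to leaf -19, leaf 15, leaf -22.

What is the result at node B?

B (Wren): min(38, 11) = 11

11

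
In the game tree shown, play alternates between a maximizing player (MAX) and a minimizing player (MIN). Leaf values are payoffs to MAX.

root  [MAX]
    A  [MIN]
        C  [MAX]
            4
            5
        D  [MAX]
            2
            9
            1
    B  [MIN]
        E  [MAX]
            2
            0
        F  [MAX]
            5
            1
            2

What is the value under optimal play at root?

5

C (MAX): max(4, 5) = 5
D (MAX): max(2, 9, 1) = 9
A (MIN): min(5, 9) = 5
E (MAX): max(2, 0) = 2
F (MAX): max(5, 1, 2) = 5
B (MIN): min(2, 5) = 2
root (MAX): max(5, 2) = 5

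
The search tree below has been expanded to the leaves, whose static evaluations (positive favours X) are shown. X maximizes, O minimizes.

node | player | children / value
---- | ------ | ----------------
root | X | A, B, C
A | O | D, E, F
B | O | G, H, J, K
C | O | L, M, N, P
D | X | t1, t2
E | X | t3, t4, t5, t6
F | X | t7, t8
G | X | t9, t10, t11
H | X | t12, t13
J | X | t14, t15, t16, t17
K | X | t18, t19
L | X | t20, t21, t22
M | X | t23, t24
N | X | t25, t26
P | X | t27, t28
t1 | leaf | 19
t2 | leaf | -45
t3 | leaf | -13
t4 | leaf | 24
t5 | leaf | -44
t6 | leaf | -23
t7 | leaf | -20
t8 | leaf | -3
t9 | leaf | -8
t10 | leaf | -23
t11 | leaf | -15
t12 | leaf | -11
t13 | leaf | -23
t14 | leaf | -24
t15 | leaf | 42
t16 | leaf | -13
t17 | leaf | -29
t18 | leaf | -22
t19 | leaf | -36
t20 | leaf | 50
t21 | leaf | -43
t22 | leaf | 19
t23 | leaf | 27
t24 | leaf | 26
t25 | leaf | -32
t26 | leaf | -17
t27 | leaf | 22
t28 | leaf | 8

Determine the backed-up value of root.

-3

D (X): max(19, -45) = 19
E (X): max(-13, 24, -44, -23) = 24
F (X): max(-20, -3) = -3
A (O): min(19, 24, -3) = -3
G (X): max(-8, -23, -15) = -8
H (X): max(-11, -23) = -11
J (X): max(-24, 42, -13, -29) = 42
K (X): max(-22, -36) = -22
B (O): min(-8, -11, 42, -22) = -22
L (X): max(50, -43, 19) = 50
M (X): max(27, 26) = 27
N (X): max(-32, -17) = -17
P (X): max(22, 8) = 22
C (O): min(50, 27, -17, 22) = -17
root (X): max(-3, -22, -17) = -3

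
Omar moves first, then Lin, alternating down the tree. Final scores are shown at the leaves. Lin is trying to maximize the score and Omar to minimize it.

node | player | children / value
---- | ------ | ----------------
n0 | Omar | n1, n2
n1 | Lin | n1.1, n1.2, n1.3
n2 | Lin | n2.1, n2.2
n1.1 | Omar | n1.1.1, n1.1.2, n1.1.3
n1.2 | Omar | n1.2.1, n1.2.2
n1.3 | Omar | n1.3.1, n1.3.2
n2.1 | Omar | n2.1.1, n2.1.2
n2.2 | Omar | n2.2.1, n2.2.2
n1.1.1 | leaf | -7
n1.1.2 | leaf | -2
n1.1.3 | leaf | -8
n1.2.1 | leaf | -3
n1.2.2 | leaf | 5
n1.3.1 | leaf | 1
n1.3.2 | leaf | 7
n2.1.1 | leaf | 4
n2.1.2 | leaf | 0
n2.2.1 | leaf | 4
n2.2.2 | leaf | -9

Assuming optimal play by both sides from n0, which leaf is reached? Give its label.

n1.1 (Omar): min(-7, -2, -8) = -8
n1.2 (Omar): min(-3, 5) = -3
n1.3 (Omar): min(1, 7) = 1
n1 (Lin): max(-8, -3, 1) = 1
n2.1 (Omar): min(4, 0) = 0
n2.2 (Omar): min(4, -9) = -9
n2 (Lin): max(0, -9) = 0
n0 (Omar): min(1, 0) = 0
At n0, Omar picks n2 (lowest: 0).
At n2, Lin picks n2.1 (highest: 0).
At n2.1, Omar picks n2.1.2 (lowest: 0).
Terminal value 0.

n2.1.2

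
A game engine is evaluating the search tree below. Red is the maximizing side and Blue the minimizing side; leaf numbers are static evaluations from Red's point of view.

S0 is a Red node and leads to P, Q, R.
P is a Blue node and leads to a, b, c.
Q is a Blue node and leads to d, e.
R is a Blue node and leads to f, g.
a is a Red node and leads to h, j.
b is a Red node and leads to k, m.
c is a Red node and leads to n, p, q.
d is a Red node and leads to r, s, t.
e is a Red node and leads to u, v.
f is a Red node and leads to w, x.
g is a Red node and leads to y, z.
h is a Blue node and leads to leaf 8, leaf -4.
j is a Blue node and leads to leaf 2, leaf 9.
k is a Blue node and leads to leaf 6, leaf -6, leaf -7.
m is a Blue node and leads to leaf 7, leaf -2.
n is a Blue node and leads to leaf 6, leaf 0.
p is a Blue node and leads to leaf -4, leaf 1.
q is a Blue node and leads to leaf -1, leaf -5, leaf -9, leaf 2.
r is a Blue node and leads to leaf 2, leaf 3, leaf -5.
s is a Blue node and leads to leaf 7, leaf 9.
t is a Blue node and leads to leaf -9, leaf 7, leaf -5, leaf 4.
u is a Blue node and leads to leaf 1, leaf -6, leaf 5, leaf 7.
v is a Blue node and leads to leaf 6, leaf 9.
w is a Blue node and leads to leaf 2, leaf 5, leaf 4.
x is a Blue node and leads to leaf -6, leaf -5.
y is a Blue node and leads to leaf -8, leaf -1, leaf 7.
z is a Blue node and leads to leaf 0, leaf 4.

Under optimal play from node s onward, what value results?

7

s (Blue): min(7, 9) = 7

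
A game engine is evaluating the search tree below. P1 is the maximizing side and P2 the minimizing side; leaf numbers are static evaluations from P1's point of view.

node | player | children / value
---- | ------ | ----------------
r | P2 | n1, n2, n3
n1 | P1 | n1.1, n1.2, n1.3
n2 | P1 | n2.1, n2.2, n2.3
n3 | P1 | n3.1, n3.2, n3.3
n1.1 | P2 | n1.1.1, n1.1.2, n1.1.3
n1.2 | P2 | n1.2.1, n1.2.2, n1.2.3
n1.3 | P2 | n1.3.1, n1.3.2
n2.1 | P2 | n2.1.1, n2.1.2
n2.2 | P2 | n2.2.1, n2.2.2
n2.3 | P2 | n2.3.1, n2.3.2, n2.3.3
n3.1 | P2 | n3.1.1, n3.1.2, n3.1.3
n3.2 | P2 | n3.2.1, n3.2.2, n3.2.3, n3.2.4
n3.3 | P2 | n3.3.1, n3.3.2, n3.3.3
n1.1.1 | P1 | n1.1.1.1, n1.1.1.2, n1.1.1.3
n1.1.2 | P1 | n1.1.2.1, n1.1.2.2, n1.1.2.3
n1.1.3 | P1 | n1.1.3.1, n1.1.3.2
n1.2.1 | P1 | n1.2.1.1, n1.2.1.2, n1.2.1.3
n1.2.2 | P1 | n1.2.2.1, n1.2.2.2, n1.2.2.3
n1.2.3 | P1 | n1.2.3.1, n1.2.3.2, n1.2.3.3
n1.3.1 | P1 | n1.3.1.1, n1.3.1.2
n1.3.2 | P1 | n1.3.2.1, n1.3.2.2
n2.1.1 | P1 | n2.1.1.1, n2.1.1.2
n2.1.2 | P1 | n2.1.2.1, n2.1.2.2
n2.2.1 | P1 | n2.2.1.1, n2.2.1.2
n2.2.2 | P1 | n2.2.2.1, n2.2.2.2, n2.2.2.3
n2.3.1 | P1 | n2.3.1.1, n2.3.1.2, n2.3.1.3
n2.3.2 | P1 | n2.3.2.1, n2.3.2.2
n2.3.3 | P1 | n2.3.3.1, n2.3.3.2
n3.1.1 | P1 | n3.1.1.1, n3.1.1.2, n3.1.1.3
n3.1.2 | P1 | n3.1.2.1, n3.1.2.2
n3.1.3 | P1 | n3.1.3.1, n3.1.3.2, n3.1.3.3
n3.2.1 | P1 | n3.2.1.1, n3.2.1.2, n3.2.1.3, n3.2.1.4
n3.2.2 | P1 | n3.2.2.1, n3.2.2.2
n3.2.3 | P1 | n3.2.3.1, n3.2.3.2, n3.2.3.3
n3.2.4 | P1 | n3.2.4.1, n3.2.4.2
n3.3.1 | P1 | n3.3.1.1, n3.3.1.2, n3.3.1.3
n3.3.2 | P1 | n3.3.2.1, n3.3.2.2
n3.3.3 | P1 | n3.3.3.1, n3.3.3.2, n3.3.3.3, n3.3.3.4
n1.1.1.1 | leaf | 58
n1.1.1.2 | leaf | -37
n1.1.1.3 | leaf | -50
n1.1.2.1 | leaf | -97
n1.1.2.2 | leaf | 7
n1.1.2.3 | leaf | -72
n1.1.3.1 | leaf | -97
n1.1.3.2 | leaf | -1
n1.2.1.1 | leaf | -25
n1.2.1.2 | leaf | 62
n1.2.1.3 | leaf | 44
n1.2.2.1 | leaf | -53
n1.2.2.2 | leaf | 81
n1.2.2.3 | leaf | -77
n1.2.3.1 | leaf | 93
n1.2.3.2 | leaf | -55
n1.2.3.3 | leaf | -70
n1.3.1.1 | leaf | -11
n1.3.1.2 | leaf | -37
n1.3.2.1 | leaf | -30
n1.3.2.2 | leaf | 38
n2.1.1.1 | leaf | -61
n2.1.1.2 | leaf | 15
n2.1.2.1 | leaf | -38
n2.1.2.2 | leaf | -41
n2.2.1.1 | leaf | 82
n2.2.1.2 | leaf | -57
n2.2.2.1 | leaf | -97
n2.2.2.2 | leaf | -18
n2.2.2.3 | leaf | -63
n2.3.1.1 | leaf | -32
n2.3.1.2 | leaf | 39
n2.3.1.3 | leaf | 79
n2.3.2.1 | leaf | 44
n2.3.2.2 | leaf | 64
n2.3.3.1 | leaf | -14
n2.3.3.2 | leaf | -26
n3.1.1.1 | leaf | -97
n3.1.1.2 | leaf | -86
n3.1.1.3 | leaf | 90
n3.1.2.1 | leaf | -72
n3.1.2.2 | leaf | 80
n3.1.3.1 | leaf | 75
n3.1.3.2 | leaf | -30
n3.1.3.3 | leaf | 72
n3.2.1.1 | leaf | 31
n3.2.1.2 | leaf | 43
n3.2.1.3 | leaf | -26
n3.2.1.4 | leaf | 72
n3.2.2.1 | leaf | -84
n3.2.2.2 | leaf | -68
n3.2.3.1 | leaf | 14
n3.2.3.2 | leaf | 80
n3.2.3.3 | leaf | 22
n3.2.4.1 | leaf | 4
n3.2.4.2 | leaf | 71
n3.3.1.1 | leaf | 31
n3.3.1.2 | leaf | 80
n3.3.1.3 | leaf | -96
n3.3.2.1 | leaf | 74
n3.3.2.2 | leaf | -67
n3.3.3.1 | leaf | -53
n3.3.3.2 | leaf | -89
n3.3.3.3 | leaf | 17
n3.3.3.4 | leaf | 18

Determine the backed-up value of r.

-14

n1.1.1 (P1): max(58, -37, -50) = 58
n1.1.2 (P1): max(-97, 7, -72) = 7
n1.1.3 (P1): max(-97, -1) = -1
n1.1 (P2): min(58, 7, -1) = -1
n1.2.1 (P1): max(-25, 62, 44) = 62
n1.2.2 (P1): max(-53, 81, -77) = 81
n1.2.3 (P1): max(93, -55, -70) = 93
n1.2 (P2): min(62, 81, 93) = 62
n1.3.1 (P1): max(-11, -37) = -11
n1.3.2 (P1): max(-30, 38) = 38
n1.3 (P2): min(-11, 38) = -11
n1 (P1): max(-1, 62, -11) = 62
n2.1.1 (P1): max(-61, 15) = 15
n2.1.2 (P1): max(-38, -41) = -38
n2.1 (P2): min(15, -38) = -38
n2.2.1 (P1): max(82, -57) = 82
n2.2.2 (P1): max(-97, -18, -63) = -18
n2.2 (P2): min(82, -18) = -18
n2.3.1 (P1): max(-32, 39, 79) = 79
n2.3.2 (P1): max(44, 64) = 64
n2.3.3 (P1): max(-14, -26) = -14
n2.3 (P2): min(79, 64, -14) = -14
n2 (P1): max(-38, -18, -14) = -14
n3.1.1 (P1): max(-97, -86, 90) = 90
n3.1.2 (P1): max(-72, 80) = 80
n3.1.3 (P1): max(75, -30, 72) = 75
n3.1 (P2): min(90, 80, 75) = 75
n3.2.1 (P1): max(31, 43, -26, 72) = 72
n3.2.2 (P1): max(-84, -68) = -68
n3.2.3 (P1): max(14, 80, 22) = 80
n3.2.4 (P1): max(4, 71) = 71
n3.2 (P2): min(72, -68, 80, 71) = -68
n3.3.1 (P1): max(31, 80, -96) = 80
n3.3.2 (P1): max(74, -67) = 74
n3.3.3 (P1): max(-53, -89, 17, 18) = 18
n3.3 (P2): min(80, 74, 18) = 18
n3 (P1): max(75, -68, 18) = 75
r (P2): min(62, -14, 75) = -14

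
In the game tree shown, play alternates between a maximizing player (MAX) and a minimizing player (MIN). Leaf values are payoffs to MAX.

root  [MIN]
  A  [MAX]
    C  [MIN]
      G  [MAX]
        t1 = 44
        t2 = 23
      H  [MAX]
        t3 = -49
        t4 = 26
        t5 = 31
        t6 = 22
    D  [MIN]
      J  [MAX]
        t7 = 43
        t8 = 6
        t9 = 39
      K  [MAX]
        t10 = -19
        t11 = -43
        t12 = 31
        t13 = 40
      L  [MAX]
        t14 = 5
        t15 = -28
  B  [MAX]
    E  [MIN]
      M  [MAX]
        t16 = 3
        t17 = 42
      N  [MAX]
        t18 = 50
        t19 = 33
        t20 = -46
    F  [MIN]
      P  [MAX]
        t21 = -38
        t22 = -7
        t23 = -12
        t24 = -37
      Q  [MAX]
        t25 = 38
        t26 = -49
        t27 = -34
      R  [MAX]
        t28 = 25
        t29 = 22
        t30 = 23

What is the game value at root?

G (MAX): max(44, 23) = 44
H (MAX): max(-49, 26, 31, 22) = 31
C (MIN): min(44, 31) = 31
J (MAX): max(43, 6, 39) = 43
K (MAX): max(-19, -43, 31, 40) = 40
L (MAX): max(5, -28) = 5
D (MIN): min(43, 40, 5) = 5
A (MAX): max(31, 5) = 31
M (MAX): max(3, 42) = 42
N (MAX): max(50, 33, -46) = 50
E (MIN): min(42, 50) = 42
P (MAX): max(-38, -7, -12, -37) = -7
Q (MAX): max(38, -49, -34) = 38
R (MAX): max(25, 22, 23) = 25
F (MIN): min(-7, 38, 25) = -7
B (MAX): max(42, -7) = 42
root (MIN): min(31, 42) = 31

31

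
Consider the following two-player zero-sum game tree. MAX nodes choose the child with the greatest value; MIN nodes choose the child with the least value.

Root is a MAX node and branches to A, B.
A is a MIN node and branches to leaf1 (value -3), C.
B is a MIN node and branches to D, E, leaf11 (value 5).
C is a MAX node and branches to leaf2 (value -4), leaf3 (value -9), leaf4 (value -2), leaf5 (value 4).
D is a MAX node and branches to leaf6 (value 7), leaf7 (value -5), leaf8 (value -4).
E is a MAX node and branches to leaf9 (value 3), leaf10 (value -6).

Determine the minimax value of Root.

3

C (MAX): max(-4, -9, -2, 4) = 4
A (MIN): min(-3, 4) = -3
D (MAX): max(7, -5, -4) = 7
E (MAX): max(3, -6) = 3
B (MIN): min(7, 3, 5) = 3
Root (MAX): max(-3, 3) = 3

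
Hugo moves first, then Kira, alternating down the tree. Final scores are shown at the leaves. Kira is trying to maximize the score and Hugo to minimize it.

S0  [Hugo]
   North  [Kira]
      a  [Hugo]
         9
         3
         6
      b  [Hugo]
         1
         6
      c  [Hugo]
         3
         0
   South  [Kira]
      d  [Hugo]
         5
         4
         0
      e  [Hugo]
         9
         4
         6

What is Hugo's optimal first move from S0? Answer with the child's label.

North

a (Hugo): min(9, 3, 6) = 3
b (Hugo): min(1, 6) = 1
c (Hugo): min(3, 0) = 0
North (Kira): max(3, 1, 0) = 3
d (Hugo): min(5, 4, 0) = 0
e (Hugo): min(9, 4, 6) = 4
South (Kira): max(0, 4) = 4
S0 (Hugo): min(3, 4) = 3
Hugo at S0 wants the lowest of {North=3, South=4}, so chooses North.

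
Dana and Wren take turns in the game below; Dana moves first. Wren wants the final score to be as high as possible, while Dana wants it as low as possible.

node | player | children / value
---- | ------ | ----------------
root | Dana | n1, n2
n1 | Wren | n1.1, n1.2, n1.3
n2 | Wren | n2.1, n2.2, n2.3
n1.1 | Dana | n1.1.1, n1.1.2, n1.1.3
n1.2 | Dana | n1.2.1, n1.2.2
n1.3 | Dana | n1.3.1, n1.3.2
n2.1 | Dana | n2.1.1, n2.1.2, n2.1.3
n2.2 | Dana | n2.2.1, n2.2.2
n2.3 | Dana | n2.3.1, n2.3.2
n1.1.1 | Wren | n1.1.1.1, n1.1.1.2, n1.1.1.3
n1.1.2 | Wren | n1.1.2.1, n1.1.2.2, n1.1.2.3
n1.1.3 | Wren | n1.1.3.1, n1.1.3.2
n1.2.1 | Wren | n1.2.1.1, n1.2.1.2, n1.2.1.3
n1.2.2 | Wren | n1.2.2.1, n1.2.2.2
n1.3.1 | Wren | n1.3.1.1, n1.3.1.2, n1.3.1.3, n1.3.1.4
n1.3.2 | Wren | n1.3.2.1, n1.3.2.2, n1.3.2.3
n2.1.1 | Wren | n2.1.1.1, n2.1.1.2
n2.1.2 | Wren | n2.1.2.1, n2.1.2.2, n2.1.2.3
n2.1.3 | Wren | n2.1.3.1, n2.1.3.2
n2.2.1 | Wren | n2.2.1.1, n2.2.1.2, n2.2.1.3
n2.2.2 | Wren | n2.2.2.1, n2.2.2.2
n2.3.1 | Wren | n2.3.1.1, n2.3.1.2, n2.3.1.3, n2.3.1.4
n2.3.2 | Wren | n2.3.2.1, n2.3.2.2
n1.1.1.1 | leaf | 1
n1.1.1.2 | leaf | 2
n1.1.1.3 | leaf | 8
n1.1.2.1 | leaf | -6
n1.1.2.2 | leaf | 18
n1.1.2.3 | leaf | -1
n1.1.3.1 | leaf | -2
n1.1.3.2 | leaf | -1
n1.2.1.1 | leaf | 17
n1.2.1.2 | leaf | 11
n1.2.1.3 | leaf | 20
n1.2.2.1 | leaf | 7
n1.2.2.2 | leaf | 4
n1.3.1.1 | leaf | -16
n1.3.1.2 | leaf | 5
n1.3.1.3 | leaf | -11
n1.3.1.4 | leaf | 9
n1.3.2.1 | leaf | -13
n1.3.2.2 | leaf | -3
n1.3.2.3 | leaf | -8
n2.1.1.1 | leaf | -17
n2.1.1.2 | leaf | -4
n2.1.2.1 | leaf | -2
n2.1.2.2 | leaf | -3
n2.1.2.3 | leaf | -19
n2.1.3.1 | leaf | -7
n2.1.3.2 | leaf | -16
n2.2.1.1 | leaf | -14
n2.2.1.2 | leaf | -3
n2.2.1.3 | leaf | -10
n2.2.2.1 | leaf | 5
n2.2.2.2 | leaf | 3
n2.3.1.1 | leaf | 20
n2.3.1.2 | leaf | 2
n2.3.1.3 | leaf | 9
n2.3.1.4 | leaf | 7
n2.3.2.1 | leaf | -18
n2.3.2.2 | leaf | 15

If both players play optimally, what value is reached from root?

n1.1.1 (Wren): max(1, 2, 8) = 8
n1.1.2 (Wren): max(-6, 18, -1) = 18
n1.1.3 (Wren): max(-2, -1) = -1
n1.1 (Dana): min(8, 18, -1) = -1
n1.2.1 (Wren): max(17, 11, 20) = 20
n1.2.2 (Wren): max(7, 4) = 7
n1.2 (Dana): min(20, 7) = 7
n1.3.1 (Wren): max(-16, 5, -11, 9) = 9
n1.3.2 (Wren): max(-13, -3, -8) = -3
n1.3 (Dana): min(9, -3) = -3
n1 (Wren): max(-1, 7, -3) = 7
n2.1.1 (Wren): max(-17, -4) = -4
n2.1.2 (Wren): max(-2, -3, -19) = -2
n2.1.3 (Wren): max(-7, -16) = -7
n2.1 (Dana): min(-4, -2, -7) = -7
n2.2.1 (Wren): max(-14, -3, -10) = -3
n2.2.2 (Wren): max(5, 3) = 5
n2.2 (Dana): min(-3, 5) = -3
n2.3.1 (Wren): max(20, 2, 9, 7) = 20
n2.3.2 (Wren): max(-18, 15) = 15
n2.3 (Dana): min(20, 15) = 15
n2 (Wren): max(-7, -3, 15) = 15
root (Dana): min(7, 15) = 7

7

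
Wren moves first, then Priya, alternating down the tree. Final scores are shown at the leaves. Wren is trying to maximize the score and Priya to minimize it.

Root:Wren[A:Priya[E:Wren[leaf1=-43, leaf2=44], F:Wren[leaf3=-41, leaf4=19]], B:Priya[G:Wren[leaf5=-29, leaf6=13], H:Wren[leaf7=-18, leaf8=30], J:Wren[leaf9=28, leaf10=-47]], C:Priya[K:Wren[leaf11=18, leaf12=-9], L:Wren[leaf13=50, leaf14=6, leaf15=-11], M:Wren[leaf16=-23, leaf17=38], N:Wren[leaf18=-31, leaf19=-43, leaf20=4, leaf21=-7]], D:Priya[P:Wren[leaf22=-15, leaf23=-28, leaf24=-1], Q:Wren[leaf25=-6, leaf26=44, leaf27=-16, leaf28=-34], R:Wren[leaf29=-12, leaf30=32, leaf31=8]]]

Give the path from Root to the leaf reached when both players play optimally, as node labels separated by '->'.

Root -> A -> F -> leaf4

E (Wren): max(-43, 44) = 44
F (Wren): max(-41, 19) = 19
A (Priya): min(44, 19) = 19
G (Wren): max(-29, 13) = 13
H (Wren): max(-18, 30) = 30
J (Wren): max(28, -47) = 28
B (Priya): min(13, 30, 28) = 13
K (Wren): max(18, -9) = 18
L (Wren): max(50, 6, -11) = 50
M (Wren): max(-23, 38) = 38
N (Wren): max(-31, -43, 4, -7) = 4
C (Priya): min(18, 50, 38, 4) = 4
P (Wren): max(-15, -28, -1) = -1
Q (Wren): max(-6, 44, -16, -34) = 44
R (Wren): max(-12, 32, 8) = 32
D (Priya): min(-1, 44, 32) = -1
Root (Wren): max(19, 13, 4, -1) = 19
At Root, Wren picks A (highest: 19).
At A, Priya picks F (lowest: 19).
At F, Wren picks leaf4 (highest: 19).
Terminal value 19.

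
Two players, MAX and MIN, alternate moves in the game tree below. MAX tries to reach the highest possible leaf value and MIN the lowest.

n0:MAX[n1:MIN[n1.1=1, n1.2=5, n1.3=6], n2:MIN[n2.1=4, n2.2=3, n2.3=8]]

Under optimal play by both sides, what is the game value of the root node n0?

3

n1 (MIN): min(1, 5, 6) = 1
n2 (MIN): min(4, 3, 8) = 3
n0 (MAX): max(1, 3) = 3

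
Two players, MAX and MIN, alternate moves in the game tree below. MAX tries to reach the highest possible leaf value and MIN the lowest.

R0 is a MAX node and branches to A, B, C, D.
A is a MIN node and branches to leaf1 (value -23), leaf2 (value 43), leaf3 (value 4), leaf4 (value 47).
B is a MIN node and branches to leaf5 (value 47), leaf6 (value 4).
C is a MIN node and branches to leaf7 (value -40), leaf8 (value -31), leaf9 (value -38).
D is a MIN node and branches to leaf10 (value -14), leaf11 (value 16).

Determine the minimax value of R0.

A (MIN): min(-23, 43, 4, 47) = -23
B (MIN): min(47, 4) = 4
C (MIN): min(-40, -31, -38) = -40
D (MIN): min(-14, 16) = -14
R0 (MAX): max(-23, 4, -40, -14) = 4

4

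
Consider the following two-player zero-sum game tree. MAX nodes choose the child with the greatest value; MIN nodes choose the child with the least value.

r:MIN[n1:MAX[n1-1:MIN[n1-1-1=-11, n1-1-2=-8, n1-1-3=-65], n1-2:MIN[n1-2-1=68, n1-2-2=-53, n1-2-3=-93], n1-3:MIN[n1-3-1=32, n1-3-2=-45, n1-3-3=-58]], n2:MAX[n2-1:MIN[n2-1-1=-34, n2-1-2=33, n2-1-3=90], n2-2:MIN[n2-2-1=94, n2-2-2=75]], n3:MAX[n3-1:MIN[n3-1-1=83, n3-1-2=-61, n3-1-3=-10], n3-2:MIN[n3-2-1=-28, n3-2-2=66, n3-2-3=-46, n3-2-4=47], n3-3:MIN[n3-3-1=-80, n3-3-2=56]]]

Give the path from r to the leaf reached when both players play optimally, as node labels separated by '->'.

r -> n1 -> n1-3 -> n1-3-3

n1-1 (MIN): min(-11, -8, -65) = -65
n1-2 (MIN): min(68, -53, -93) = -93
n1-3 (MIN): min(32, -45, -58) = -58
n1 (MAX): max(-65, -93, -58) = -58
n2-1 (MIN): min(-34, 33, 90) = -34
n2-2 (MIN): min(94, 75) = 75
n2 (MAX): max(-34, 75) = 75
n3-1 (MIN): min(83, -61, -10) = -61
n3-2 (MIN): min(-28, 66, -46, 47) = -46
n3-3 (MIN): min(-80, 56) = -80
n3 (MAX): max(-61, -46, -80) = -46
r (MIN): min(-58, 75, -46) = -58
At r, MIN picks n1 (lowest: -58).
At n1, MAX picks n1-3 (highest: -58).
At n1-3, MIN picks n1-3-3 (lowest: -58).
Terminal value -58.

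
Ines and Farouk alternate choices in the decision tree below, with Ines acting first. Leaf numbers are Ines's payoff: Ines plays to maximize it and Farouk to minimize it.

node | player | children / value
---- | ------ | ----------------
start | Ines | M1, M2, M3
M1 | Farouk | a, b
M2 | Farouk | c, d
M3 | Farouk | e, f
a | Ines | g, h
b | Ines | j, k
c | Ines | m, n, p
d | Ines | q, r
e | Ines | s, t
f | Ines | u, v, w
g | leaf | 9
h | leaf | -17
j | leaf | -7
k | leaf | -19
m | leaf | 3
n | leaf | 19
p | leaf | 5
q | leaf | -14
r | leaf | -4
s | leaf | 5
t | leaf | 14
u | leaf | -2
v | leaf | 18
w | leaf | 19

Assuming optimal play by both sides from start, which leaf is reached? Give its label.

t

a (Ines): max(9, -17) = 9
b (Ines): max(-7, -19) = -7
M1 (Farouk): min(9, -7) = -7
c (Ines): max(3, 19, 5) = 19
d (Ines): max(-14, -4) = -4
M2 (Farouk): min(19, -4) = -4
e (Ines): max(5, 14) = 14
f (Ines): max(-2, 18, 19) = 19
M3 (Farouk): min(14, 19) = 14
start (Ines): max(-7, -4, 14) = 14
At start, Ines picks M3 (highest: 14).
At M3, Farouk picks e (lowest: 14).
At e, Ines picks t (highest: 14).
Terminal value 14.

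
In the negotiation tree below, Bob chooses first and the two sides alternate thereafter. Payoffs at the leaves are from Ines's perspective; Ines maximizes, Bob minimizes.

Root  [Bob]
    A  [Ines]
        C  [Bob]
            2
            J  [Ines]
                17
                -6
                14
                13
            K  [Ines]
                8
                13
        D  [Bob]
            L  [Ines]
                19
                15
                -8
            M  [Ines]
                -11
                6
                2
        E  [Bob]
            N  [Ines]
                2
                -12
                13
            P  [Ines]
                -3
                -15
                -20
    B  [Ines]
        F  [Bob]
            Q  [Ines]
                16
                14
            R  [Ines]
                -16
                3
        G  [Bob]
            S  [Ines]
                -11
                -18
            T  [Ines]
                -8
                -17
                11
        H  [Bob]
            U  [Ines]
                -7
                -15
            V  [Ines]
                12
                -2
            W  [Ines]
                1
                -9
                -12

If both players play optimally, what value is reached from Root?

J (Ines): max(17, -6, 14, 13) = 17
K (Ines): max(8, 13) = 13
C (Bob): min(2, 17, 13) = 2
L (Ines): max(19, 15, -8) = 19
M (Ines): max(-11, 6, 2) = 6
D (Bob): min(19, 6) = 6
N (Ines): max(2, -12, 13) = 13
P (Ines): max(-3, -15, -20) = -3
E (Bob): min(13, -3) = -3
A (Ines): max(2, 6, -3) = 6
Q (Ines): max(16, 14) = 16
R (Ines): max(-16, 3) = 3
F (Bob): min(16, 3) = 3
S (Ines): max(-11, -18) = -11
T (Ines): max(-8, -17, 11) = 11
G (Bob): min(-11, 11) = -11
U (Ines): max(-7, -15) = -7
V (Ines): max(12, -2) = 12
W (Ines): max(1, -9, -12) = 1
H (Bob): min(-7, 12, 1) = -7
B (Ines): max(3, -11, -7) = 3
Root (Bob): min(6, 3) = 3

3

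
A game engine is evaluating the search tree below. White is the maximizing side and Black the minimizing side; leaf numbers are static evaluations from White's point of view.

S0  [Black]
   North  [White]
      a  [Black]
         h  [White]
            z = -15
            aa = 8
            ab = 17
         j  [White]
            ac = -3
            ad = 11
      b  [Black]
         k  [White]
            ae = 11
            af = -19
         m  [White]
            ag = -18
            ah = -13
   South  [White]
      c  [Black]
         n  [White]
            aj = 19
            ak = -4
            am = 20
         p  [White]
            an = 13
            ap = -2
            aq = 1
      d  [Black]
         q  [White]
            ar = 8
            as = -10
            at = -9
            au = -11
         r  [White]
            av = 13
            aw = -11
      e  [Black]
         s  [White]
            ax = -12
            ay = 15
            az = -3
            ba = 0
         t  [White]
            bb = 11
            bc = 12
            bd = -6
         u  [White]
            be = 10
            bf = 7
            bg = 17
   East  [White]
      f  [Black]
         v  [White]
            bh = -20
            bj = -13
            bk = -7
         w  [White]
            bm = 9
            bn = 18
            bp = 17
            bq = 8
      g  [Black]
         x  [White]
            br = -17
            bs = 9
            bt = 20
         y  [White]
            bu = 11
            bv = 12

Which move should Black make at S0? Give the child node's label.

North

h (White): max(-15, 8, 17) = 17
j (White): max(-3, 11) = 11
a (Black): min(17, 11) = 11
k (White): max(11, -19) = 11
m (White): max(-18, -13) = -13
b (Black): min(11, -13) = -13
North (White): max(11, -13) = 11
n (White): max(19, -4, 20) = 20
p (White): max(13, -2, 1) = 13
c (Black): min(20, 13) = 13
q (White): max(8, -10, -9, -11) = 8
r (White): max(13, -11) = 13
d (Black): min(8, 13) = 8
s (White): max(-12, 15, -3, 0) = 15
t (White): max(11, 12, -6) = 12
u (White): max(10, 7, 17) = 17
e (Black): min(15, 12, 17) = 12
South (White): max(13, 8, 12) = 13
v (White): max(-20, -13, -7) = -7
w (White): max(9, 18, 17, 8) = 18
f (Black): min(-7, 18) = -7
x (White): max(-17, 9, 20) = 20
y (White): max(11, 12) = 12
g (Black): min(20, 12) = 12
East (White): max(-7, 12) = 12
S0 (Black): min(11, 13, 12) = 11
Black at S0 wants the lowest of {North=11, South=13, East=12}, so chooses North.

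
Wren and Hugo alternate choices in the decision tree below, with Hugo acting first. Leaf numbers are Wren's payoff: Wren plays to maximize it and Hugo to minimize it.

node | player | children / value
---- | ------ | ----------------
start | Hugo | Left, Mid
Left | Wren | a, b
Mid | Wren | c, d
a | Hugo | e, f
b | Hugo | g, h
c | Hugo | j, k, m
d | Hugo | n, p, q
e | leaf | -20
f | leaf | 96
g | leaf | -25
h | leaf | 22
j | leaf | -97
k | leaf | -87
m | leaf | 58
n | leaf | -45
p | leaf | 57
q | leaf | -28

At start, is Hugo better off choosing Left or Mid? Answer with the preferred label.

a (Hugo): min(-20, 96) = -20
b (Hugo): min(-25, 22) = -25
Left (Wren): max(-20, -25) = -20
c (Hugo): min(-97, -87, 58) = -97
d (Hugo): min(-45, 57, -28) = -45
Mid (Wren): max(-97, -45) = -45
Hugo prefers the lower value; Left=-20, Mid=-45. Mid is better since -45 < -20.

Mid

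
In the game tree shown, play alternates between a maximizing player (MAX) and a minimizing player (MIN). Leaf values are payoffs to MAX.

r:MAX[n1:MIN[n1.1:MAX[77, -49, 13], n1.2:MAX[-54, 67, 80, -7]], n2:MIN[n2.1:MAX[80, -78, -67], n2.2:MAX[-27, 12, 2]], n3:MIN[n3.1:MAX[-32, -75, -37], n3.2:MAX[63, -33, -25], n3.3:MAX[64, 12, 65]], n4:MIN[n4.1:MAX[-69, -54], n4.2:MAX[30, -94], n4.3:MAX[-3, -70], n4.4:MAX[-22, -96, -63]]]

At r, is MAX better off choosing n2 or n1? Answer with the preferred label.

n1

n2.1 (MAX): max(80, -78, -67) = 80
n2.2 (MAX): max(-27, 12, 2) = 12
n2 (MIN): min(80, 12) = 12
n1.1 (MAX): max(77, -49, 13) = 77
n1.2 (MAX): max(-54, 67, 80, -7) = 80
n1 (MIN): min(77, 80) = 77
MAX prefers the higher value; n2=12, n1=77. n1 is better since 77 > 12.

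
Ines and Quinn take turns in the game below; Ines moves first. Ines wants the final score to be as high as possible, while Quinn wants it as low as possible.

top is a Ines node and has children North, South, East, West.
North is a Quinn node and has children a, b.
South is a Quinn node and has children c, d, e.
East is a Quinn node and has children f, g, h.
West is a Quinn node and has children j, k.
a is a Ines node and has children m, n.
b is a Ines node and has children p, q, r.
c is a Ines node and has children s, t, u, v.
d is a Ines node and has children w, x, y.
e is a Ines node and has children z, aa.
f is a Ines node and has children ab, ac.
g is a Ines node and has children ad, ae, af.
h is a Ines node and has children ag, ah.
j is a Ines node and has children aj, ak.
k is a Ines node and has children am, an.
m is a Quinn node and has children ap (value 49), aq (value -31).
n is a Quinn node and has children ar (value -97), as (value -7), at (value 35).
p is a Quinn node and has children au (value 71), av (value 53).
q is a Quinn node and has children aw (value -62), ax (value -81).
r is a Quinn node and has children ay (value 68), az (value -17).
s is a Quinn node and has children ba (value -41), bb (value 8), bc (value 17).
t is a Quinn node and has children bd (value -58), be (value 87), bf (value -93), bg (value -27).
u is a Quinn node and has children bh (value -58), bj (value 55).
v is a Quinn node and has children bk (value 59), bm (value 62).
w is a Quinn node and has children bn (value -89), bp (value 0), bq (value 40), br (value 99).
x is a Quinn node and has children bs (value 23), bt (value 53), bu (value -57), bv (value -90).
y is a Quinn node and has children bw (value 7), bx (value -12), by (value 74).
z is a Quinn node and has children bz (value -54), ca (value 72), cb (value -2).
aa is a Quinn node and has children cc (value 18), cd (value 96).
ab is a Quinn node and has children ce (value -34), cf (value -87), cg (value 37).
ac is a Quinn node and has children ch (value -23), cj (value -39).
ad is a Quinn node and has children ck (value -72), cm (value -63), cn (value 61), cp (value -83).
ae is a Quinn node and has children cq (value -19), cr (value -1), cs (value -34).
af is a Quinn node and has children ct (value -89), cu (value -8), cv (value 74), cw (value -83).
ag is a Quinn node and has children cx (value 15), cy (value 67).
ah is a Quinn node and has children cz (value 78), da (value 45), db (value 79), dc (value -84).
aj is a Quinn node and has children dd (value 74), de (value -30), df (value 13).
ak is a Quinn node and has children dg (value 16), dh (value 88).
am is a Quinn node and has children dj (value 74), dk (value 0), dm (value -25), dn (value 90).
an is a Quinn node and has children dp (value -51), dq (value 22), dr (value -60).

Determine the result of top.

m (Quinn): min(49, -31) = -31
n (Quinn): min(-97, -7, 35) = -97
a (Ines): max(-31, -97) = -31
p (Quinn): min(71, 53) = 53
q (Quinn): min(-62, -81) = -81
r (Quinn): min(68, -17) = -17
b (Ines): max(53, -81, -17) = 53
North (Quinn): min(-31, 53) = -31
s (Quinn): min(-41, 8, 17) = -41
t (Quinn): min(-58, 87, -93, -27) = -93
u (Quinn): min(-58, 55) = -58
v (Quinn): min(59, 62) = 59
c (Ines): max(-41, -93, -58, 59) = 59
w (Quinn): min(-89, 0, 40, 99) = -89
x (Quinn): min(23, 53, -57, -90) = -90
y (Quinn): min(7, -12, 74) = -12
d (Ines): max(-89, -90, -12) = -12
z (Quinn): min(-54, 72, -2) = -54
aa (Quinn): min(18, 96) = 18
e (Ines): max(-54, 18) = 18
South (Quinn): min(59, -12, 18) = -12
ab (Quinn): min(-34, -87, 37) = -87
ac (Quinn): min(-23, -39) = -39
f (Ines): max(-87, -39) = -39
ad (Quinn): min(-72, -63, 61, -83) = -83
ae (Quinn): min(-19, -1, -34) = -34
af (Quinn): min(-89, -8, 74, -83) = -89
g (Ines): max(-83, -34, -89) = -34
ag (Quinn): min(15, 67) = 15
ah (Quinn): min(78, 45, 79, -84) = -84
h (Ines): max(15, -84) = 15
East (Quinn): min(-39, -34, 15) = -39
aj (Quinn): min(74, -30, 13) = -30
ak (Quinn): min(16, 88) = 16
j (Ines): max(-30, 16) = 16
am (Quinn): min(74, 0, -25, 90) = -25
an (Quinn): min(-51, 22, -60) = -60
k (Ines): max(-25, -60) = -25
West (Quinn): min(16, -25) = -25
top (Ines): max(-31, -12, -39, -25) = -12

-12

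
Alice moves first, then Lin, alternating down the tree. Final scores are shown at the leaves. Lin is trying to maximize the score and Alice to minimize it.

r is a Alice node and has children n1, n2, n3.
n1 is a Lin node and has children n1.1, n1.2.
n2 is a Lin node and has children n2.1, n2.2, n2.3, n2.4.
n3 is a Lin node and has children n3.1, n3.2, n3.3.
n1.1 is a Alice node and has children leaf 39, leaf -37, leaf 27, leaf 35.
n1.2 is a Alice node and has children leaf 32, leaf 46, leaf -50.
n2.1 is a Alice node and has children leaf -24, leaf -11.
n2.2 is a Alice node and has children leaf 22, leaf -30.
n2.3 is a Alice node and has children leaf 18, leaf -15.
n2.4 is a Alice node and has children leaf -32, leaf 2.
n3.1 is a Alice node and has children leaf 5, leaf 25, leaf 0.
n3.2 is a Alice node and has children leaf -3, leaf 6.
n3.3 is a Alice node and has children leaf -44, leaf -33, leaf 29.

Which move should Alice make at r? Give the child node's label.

n1.1 (Alice): min(39, -37, 27, 35) = -37
n1.2 (Alice): min(32, 46, -50) = -50
n1 (Lin): max(-37, -50) = -37
n2.1 (Alice): min(-24, -11) = -24
n2.2 (Alice): min(22, -30) = -30
n2.3 (Alice): min(18, -15) = -15
n2.4 (Alice): min(-32, 2) = -32
n2 (Lin): max(-24, -30, -15, -32) = -15
n3.1 (Alice): min(5, 25, 0) = 0
n3.2 (Alice): min(-3, 6) = -3
n3.3 (Alice): min(-44, -33, 29) = -44
n3 (Lin): max(0, -3, -44) = 0
r (Alice): min(-37, -15, 0) = -37
Alice at r wants the lowest of {n1=-37, n2=-15, n3=0}, so chooses n1.

n1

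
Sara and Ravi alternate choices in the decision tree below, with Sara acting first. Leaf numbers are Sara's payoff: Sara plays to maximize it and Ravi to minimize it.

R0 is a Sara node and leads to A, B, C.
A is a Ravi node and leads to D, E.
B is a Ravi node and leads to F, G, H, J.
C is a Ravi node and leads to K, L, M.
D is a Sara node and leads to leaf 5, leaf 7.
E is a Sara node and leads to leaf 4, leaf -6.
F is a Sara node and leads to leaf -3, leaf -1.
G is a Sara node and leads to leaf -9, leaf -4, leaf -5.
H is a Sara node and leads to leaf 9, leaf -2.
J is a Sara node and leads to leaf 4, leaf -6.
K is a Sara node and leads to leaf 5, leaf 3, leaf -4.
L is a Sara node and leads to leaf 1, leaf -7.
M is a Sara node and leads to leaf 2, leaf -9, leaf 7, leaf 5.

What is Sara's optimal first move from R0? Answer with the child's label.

D (Sara): max(5, 7) = 7
E (Sara): max(4, -6) = 4
A (Ravi): min(7, 4) = 4
F (Sara): max(-3, -1) = -1
G (Sara): max(-9, -4, -5) = -4
H (Sara): max(9, -2) = 9
J (Sara): max(4, -6) = 4
B (Ravi): min(-1, -4, 9, 4) = -4
K (Sara): max(5, 3, -4) = 5
L (Sara): max(1, -7) = 1
M (Sara): max(2, -9, 7, 5) = 7
C (Ravi): min(5, 1, 7) = 1
R0 (Sara): max(4, -4, 1) = 4
Sara at R0 wants the highest of {A=4, B=-4, C=1}, so chooses A.

A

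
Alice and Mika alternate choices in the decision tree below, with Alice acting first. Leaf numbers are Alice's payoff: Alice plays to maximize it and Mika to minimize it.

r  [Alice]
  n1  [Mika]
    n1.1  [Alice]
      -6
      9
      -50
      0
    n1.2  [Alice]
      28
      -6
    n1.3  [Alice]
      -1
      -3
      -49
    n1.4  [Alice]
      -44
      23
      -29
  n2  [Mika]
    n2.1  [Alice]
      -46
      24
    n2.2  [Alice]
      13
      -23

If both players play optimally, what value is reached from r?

n1.1 (Alice): max(-6, 9, -50, 0) = 9
n1.2 (Alice): max(28, -6) = 28
n1.3 (Alice): max(-1, -3, -49) = -1
n1.4 (Alice): max(-44, 23, -29) = 23
n1 (Mika): min(9, 28, -1, 23) = -1
n2.1 (Alice): max(-46, 24) = 24
n2.2 (Alice): max(13, -23) = 13
n2 (Mika): min(24, 13) = 13
r (Alice): max(-1, 13) = 13

13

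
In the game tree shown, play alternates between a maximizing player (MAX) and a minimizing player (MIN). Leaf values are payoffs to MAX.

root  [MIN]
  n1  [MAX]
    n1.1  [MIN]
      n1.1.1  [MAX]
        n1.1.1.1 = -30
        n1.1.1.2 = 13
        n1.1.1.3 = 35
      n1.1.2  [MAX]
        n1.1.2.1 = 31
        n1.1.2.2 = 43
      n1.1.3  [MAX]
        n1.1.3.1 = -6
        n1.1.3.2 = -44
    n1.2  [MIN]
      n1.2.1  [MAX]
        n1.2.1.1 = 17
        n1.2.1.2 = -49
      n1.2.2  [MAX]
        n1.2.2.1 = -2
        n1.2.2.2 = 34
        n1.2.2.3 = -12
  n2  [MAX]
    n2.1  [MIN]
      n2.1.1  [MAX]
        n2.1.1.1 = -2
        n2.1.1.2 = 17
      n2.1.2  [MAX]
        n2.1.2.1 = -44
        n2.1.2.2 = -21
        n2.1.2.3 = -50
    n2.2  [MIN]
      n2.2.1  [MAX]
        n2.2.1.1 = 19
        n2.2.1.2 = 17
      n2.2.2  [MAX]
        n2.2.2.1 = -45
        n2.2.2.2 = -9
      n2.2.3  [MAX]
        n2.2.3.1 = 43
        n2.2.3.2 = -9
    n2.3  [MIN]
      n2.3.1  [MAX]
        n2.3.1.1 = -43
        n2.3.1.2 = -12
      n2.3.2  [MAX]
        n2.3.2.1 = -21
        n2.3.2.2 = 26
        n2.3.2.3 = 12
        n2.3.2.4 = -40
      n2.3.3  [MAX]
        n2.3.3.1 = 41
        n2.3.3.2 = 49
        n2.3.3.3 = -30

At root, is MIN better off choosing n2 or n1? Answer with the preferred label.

n2.1.1 (MAX): max(-2, 17) = 17
n2.1.2 (MAX): max(-44, -21, -50) = -21
n2.1 (MIN): min(17, -21) = -21
n2.2.1 (MAX): max(19, 17) = 19
n2.2.2 (MAX): max(-45, -9) = -9
n2.2.3 (MAX): max(43, -9) = 43
n2.2 (MIN): min(19, -9, 43) = -9
n2.3.1 (MAX): max(-43, -12) = -12
n2.3.2 (MAX): max(-21, 26, 12, -40) = 26
n2.3.3 (MAX): max(41, 49, -30) = 49
n2.3 (MIN): min(-12, 26, 49) = -12
n2 (MAX): max(-21, -9, -12) = -9
n1.1.1 (MAX): max(-30, 13, 35) = 35
n1.1.2 (MAX): max(31, 43) = 43
n1.1.3 (MAX): max(-6, -44) = -6
n1.1 (MIN): min(35, 43, -6) = -6
n1.2.1 (MAX): max(17, -49) = 17
n1.2.2 (MAX): max(-2, 34, -12) = 34
n1.2 (MIN): min(17, 34) = 17
n1 (MAX): max(-6, 17) = 17
MIN prefers the lower value; n2=-9, n1=17. n2 is better since -9 < 17.

n2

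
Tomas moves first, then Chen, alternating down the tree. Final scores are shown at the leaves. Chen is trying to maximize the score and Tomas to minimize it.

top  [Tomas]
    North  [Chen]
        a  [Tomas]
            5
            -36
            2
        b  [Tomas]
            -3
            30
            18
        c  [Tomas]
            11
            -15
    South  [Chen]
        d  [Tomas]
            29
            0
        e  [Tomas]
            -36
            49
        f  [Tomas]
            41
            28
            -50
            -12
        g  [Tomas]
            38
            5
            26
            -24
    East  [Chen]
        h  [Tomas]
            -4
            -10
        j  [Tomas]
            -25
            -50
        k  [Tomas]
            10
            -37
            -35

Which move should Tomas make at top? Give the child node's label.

East

a (Tomas): min(5, -36, 2) = -36
b (Tomas): min(-3, 30, 18) = -3
c (Tomas): min(11, -15) = -15
North (Chen): max(-36, -3, -15) = -3
d (Tomas): min(29, 0) = 0
e (Tomas): min(-36, 49) = -36
f (Tomas): min(41, 28, -50, -12) = -50
g (Tomas): min(38, 5, 26, -24) = -24
South (Chen): max(0, -36, -50, -24) = 0
h (Tomas): min(-4, -10) = -10
j (Tomas): min(-25, -50) = -50
k (Tomas): min(10, -37, -35) = -37
East (Chen): max(-10, -50, -37) = -10
top (Tomas): min(-3, 0, -10) = -10
Tomas at top wants the lowest of {North=-3, South=0, East=-10}, so chooses East.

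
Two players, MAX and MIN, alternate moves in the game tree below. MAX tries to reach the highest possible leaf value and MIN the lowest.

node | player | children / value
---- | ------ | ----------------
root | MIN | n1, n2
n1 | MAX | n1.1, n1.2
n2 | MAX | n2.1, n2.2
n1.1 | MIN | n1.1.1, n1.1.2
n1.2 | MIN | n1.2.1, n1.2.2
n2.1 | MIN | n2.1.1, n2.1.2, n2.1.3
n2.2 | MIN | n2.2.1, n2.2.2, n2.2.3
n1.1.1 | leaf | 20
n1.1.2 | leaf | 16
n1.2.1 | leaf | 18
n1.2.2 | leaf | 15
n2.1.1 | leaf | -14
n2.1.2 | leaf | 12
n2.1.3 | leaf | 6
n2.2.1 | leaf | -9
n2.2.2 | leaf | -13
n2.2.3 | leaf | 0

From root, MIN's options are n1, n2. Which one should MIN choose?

n1.1 (MIN): min(20, 16) = 16
n1.2 (MIN): min(18, 15) = 15
n1 (MAX): max(16, 15) = 16
n2.1 (MIN): min(-14, 12, 6) = -14
n2.2 (MIN): min(-9, -13, 0) = -13
n2 (MAX): max(-14, -13) = -13
root (MIN): min(16, -13) = -13
MIN at root wants the lowest of {n1=16, n2=-13}, so chooses n2.

n2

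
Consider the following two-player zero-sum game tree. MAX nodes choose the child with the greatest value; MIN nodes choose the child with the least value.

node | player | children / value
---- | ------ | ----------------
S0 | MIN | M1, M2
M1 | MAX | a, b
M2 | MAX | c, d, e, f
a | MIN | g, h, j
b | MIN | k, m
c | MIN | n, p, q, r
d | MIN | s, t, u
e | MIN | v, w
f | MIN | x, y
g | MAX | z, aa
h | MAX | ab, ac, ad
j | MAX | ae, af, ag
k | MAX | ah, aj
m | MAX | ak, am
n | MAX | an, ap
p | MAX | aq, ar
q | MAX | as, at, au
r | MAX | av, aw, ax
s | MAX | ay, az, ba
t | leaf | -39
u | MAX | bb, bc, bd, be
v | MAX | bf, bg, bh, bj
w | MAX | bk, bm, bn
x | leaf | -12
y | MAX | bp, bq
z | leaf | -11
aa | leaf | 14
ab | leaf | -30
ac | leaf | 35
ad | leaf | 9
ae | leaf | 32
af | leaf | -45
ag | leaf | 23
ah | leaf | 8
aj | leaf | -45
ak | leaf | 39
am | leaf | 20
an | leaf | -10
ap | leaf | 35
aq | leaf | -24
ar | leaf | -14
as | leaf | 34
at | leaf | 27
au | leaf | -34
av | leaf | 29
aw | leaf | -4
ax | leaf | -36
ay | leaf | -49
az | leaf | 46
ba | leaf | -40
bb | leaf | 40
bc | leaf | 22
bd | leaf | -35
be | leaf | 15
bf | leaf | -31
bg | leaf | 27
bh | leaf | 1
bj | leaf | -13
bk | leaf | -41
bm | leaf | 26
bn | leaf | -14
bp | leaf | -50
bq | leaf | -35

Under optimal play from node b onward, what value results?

8

k (MAX): max(8, -45) = 8
m (MAX): max(39, 20) = 39
b (MIN): min(8, 39) = 8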